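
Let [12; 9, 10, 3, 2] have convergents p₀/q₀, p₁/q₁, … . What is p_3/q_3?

3415/282

Using pₖ = aₖpₖ₋₁ + pₖ₋₂, qₖ = aₖqₖ₋₁ + qₖ₋₂ (with p₋₁=1, p₋₂=0, q₋₁=0, q₋₂=1):
  k=0: a=12, p=12, q=1
  k=1: a=9, p=109, q=9
  k=2: a=10, p=1102, q=91
  k=3: a=3, p=3415, q=282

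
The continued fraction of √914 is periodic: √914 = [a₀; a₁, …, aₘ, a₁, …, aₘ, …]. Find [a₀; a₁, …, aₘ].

[30; 4, 3, 3, 4, 60]

a₀ = ⌊√914⌋ = 30.
With m₀=0, d₀=1 and mₖ₊₁ = dₖaₖ − mₖ, dₖ₊₁ = (n − mₖ₊₁²)/dₖ, aₖ₊₁ = ⌊(a₀+mₖ₊₁)/dₖ₊₁⌋:
  k=1: m=30, d=14, a=4
  k=2: m=26, d=17, a=3
  k=3: m=25, d=17, a=3
  k=4: m=26, d=14, a=4
  k=5: m=30, d=1, a=60
d=1 and a=2a₀=60 at k=5, so the next step gives (m, d) = (30, 14) again — its k=1 value — and the period has length 5.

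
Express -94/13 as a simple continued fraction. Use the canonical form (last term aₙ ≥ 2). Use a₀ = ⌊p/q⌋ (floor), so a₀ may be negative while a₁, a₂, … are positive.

-94 = -8·13 + 10
13 = 1·10 + 3
10 = 3·3 + 1
3 = 3·1 + 0  (stop)
So -94/13 = [-8; 1, 3, 3].

[-8; 1, 3, 3]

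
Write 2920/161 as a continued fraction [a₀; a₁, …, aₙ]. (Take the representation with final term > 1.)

2920 = 18*161 + 22
161 = 7*22 + 7
22 = 3*7 + 1
7 = 7*1 + 0  (stop)
So 2920/161 = [18; 7, 3, 7].

[18; 7, 3, 7]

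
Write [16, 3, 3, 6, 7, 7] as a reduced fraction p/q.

Fold from the inside: start with 7/1.
  7 + 1/7 = 50/7
  6 + 7/50 = 307/50
  3 + 50/307 = 971/307
  3 + 307/971 = 3220/971
  16 + 971/3220 = 52491/3220

52491/3220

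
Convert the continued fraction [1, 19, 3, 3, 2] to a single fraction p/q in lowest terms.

467/444

Using pₖ = aₖpₖ₋₁ + pₖ₋₂ and qₖ = aₖqₖ₋₁ + qₖ₋₂:
  k=0: a=1, p=1, q=1
  k=1: a=19, p=20, q=19
  k=2: a=3, p=61, q=58
  k=3: a=3, p=203, q=193
  k=4: a=2, p=467, q=444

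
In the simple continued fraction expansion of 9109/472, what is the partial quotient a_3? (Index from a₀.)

1

9109 = 19·472 + 141   →  a_0 = 19
472 = 3·141 + 49   →  a_1 = 3
141 = 2·49 + 43   →  a_2 = 2
49 = 1·43 + 6   →  a_3 = 1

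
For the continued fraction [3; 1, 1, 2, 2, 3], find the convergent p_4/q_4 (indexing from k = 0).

43/12

Using pₖ = aₖpₖ₋₁ + pₖ₋₂, qₖ = aₖqₖ₋₁ + qₖ₋₂ (with p₋₁=1, p₋₂=0, q₋₁=0, q₋₂=1):
  k=0: a=3, p=3, q=1
  k=1: a=1, p=4, q=1
  k=2: a=1, p=7, q=2
  k=3: a=2, p=18, q=5
  k=4: a=2, p=43, q=12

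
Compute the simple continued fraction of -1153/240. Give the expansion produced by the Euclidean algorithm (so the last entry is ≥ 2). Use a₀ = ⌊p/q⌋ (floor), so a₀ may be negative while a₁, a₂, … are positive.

-1153 = -5·240 + 47
240 = 5·47 + 5
47 = 9·5 + 2
5 = 2·2 + 1
2 = 2·1 + 0  (stop)
So -1153/240 = [-5; 5, 9, 2, 2].

[-5; 5, 9, 2, 2]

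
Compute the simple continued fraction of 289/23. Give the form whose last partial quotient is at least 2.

289 = 12·23 + 13
23 = 1·13 + 10
13 = 1·10 + 3
10 = 3·3 + 1
3 = 3·1 + 0  (stop)
So 289/23 = [12; 1, 1, 3, 3].

[12; 1, 1, 3, 3]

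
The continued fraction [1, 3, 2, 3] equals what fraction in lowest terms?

31/24

Fold from the inside: start with 3/1.
  2 + 1/3 = 7/3
  3 + 3/7 = 24/7
  1 + 7/24 = 31/24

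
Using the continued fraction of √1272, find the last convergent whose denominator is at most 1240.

√1272 = [35; 1, 1, 1, 70, …] (period length 4).
Convergents:
  p_0/q_0 = 35/1
  p_1/q_1 = 36/1
  p_2/q_2 = 71/2
  p_3/q_3 = 107/3
  p_4/q_4 = 7561/212
  p_5/q_5 = 7668/215
  p_6/q_6 = 15229/427
  p_7/q_7 = 22897/642
  p_8/q_8 = 1618019/45367
q_7 = 642 ≤ 1240 < 45367 = q_8, so the answer is 22897/642.

22897/642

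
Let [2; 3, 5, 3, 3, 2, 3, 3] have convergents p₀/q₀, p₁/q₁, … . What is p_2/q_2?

Using pₖ = aₖpₖ₋₁ + pₖ₋₂, qₖ = aₖqₖ₋₁ + qₖ₋₂ (with p₋₁=1, p₋₂=0, q₋₁=0, q₋₂=1):
  k=0: a=2, p=2, q=1
  k=1: a=3, p=7, q=3
  k=2: a=5, p=37, q=16

37/16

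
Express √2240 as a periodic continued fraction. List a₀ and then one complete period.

a₀ = ⌊√2240⌋ = 47.
With m₀=0, d₀=1 and mₖ₊₁ = dₖaₖ − mₖ, dₖ₊₁ = (n − mₖ₊₁²)/dₖ, aₖ₊₁ = ⌊(a₀+mₖ₊₁)/dₖ₊₁⌋:
  k=1: m=47, d=31, a=3
  k=2: m=46, d=4, a=23
  k=3: m=46, d=31, a=3
  k=4: m=47, d=1, a=94
d=1 and a=2a₀=94 at k=4, so the next step gives (m, d) = (47, 31) again — its k=1 value — and the period has length 4.

[47; 3, 23, 3, 94]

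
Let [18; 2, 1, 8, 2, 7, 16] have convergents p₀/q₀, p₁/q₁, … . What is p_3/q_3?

Using pₖ = aₖpₖ₋₁ + pₖ₋₂, qₖ = aₖqₖ₋₁ + qₖ₋₂ (with p₋₁=1, p₋₂=0, q₋₁=0, q₋₂=1):
  k=0: a=18, p=18, q=1
  k=1: a=2, p=37, q=2
  k=2: a=1, p=55, q=3
  k=3: a=8, p=477, q=26

477/26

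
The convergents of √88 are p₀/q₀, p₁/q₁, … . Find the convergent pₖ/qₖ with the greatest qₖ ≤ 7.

47/5

√88 = [9; 2, 1, 1, 1, 2, 18, …] (period length 6).
Convergents:
  p_0/q_0 = 9/1
  p_1/q_1 = 19/2
  p_2/q_2 = 28/3
  p_3/q_3 = 47/5
  p_4/q_4 = 75/8
q_3 = 5 ≤ 7 < 8 = q_4, so the answer is 47/5.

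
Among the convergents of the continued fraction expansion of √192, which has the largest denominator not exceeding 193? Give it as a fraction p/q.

√192 = [13; 1, 5, 1, 26, …] (period length 4).
Convergents:
  p_0/q_0 = 13/1
  p_1/q_1 = 14/1
  p_2/q_2 = 83/6
  p_3/q_3 = 97/7
  p_4/q_4 = 2605/188
  p_5/q_5 = 2702/195
q_4 = 188 ≤ 193 < 195 = q_5, so the answer is 2605/188.

2605/188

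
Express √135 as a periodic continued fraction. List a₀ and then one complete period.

a₀ = ⌊√135⌋ = 11.
With m₀=0, d₀=1 and mₖ₊₁ = dₖaₖ − mₖ, dₖ₊₁ = (n − mₖ₊₁²)/dₖ, aₖ₊₁ = ⌊(a₀+mₖ₊₁)/dₖ₊₁⌋:
  k=1: m=11, d=14, a=1
  k=2: m=3, d=9, a=1
  k=3: m=6, d=11, a=1
  k=4: m=5, d=10, a=1
  k=5: m=5, d=11, a=1
  k=6: m=6, d=9, a=1
  k=7: m=3, d=14, a=1
  k=8: m=11, d=1, a=22
d=1 and a=2a₀=22 at k=8, so the next step gives (m, d) = (11, 14) again — its k=1 value — and the period has length 8.

[11; 1, 1, 1, 1, 1, 1, 1, 22]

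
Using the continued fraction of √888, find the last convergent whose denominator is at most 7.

√888 = [29; 1, 3, 1, 58, …] (period length 4).
Convergents:
  p_0/q_0 = 29/1
  p_1/q_1 = 30/1
  p_2/q_2 = 119/4
  p_3/q_3 = 149/5
  p_4/q_4 = 8761/294
q_3 = 5 ≤ 7 < 294 = q_4, so the answer is 149/5.

149/5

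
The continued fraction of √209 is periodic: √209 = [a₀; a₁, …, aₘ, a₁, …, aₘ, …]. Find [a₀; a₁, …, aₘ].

[14; 2, 5, 3, 2, 3, 5, 2, 28]

a₀ = ⌊√209⌋ = 14.
With m₀=0, d₀=1 and mₖ₊₁ = dₖaₖ − mₖ, dₖ₊₁ = (n − mₖ₊₁²)/dₖ, aₖ₊₁ = ⌊(a₀+mₖ₊₁)/dₖ₊₁⌋:
  k=1: m=14, d=13, a=2
  k=2: m=12, d=5, a=5
  k=3: m=13, d=8, a=3
  k=4: m=11, d=11, a=2
  k=5: m=11, d=8, a=3
  k=6: m=13, d=5, a=5
  k=7: m=12, d=13, a=2
  k=8: m=14, d=1, a=28
d=1 and a=2a₀=28 at k=8, so the next step gives (m, d) = (14, 13) again — its k=1 value — and the period has length 8.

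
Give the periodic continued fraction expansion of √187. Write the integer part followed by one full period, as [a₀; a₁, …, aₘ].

[13; 1, 2, 13, 2, 1, 26]

a₀ = ⌊√187⌋ = 13.
With m₀=0, d₀=1 and mₖ₊₁ = dₖaₖ − mₖ, dₖ₊₁ = (n − mₖ₊₁²)/dₖ, aₖ₊₁ = ⌊(a₀+mₖ₊₁)/dₖ₊₁⌋:
  k=1: m=13, d=18, a=1
  k=2: m=5, d=9, a=2
  k=3: m=13, d=2, a=13
  k=4: m=13, d=9, a=2
  k=5: m=5, d=18, a=1
  k=6: m=13, d=1, a=26
d=1 and a=2a₀=26 at k=6, so the next step gives (m, d) = (13, 18) again — its k=1 value — and the period has length 6.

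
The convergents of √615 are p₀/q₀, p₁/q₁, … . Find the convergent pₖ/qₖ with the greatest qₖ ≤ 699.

6175/249

√615 = [24; 1, 3, 1, 48, …] (period length 4).
Convergents:
  p_0/q_0 = 24/1
  p_1/q_1 = 25/1
  p_2/q_2 = 99/4
  p_3/q_3 = 124/5
  p_4/q_4 = 6051/244
  p_5/q_5 = 6175/249
  p_6/q_6 = 24576/991
q_5 = 249 ≤ 699 < 991 = q_6, so the answer is 6175/249.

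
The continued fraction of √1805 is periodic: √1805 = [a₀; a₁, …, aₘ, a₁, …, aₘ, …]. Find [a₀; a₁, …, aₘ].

[42; 2, 16, 2, 84]

a₀ = ⌊√1805⌋ = 42.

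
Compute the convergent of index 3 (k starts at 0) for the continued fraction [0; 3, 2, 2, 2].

Using pₖ = aₖpₖ₋₁ + pₖ₋₂, qₖ = aₖqₖ₋₁ + qₖ₋₂ (with p₋₁=1, p₋₂=0, q₋₁=0, q₋₂=1):
  k=0: a=0, p=0, q=1
  k=1: a=3, p=1, q=3
  k=2: a=2, p=2, q=7
  k=3: a=2, p=5, q=17

5/17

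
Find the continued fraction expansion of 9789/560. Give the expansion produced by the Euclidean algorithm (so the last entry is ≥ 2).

[17; 2, 12, 4, 2, 2]

9789 = 17·560 + 269
560 = 2·269 + 22
269 = 12·22 + 5
22 = 4·5 + 2
5 = 2·2 + 1
2 = 2·1 + 0  (stop)
So 9789/560 = [17; 2, 12, 4, 2, 2].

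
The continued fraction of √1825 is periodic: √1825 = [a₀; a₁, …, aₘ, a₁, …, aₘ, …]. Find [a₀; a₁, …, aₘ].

[42; 1, 2, 1, 1, 2, 1, 84]

a₀ = ⌊√1825⌋ = 42.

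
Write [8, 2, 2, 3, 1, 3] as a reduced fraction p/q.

698/83

Fold from the inside: start with 3/1.
  1 + 1/3 = 4/3
  3 + 3/4 = 15/4
  2 + 4/15 = 34/15
  2 + 15/34 = 83/34
  8 + 34/83 = 698/83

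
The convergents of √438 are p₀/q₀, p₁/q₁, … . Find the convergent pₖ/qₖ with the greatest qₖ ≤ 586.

√438 = [20; 1, 12, 1, 40, …] (period length 4).
Convergents:
  p_0/q_0 = 20/1
  p_1/q_1 = 21/1
  p_2/q_2 = 272/13
  p_3/q_3 = 293/14
  p_4/q_4 = 11992/573
  p_5/q_5 = 12285/587
q_4 = 573 ≤ 586 < 587 = q_5, so the answer is 11992/573.

11992/573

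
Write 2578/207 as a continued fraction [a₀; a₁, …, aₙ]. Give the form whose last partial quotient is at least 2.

2578 = 12·207 + 94
207 = 2·94 + 19
94 = 4·19 + 18
19 = 1·18 + 1
18 = 18·1 + 0  (stop)
So 2578/207 = [12; 2, 4, 1, 18].

[12; 2, 4, 1, 18]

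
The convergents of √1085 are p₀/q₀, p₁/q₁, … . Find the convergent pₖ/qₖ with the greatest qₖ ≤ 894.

17919/544

√1085 = [32; 1, 15, 2, 15, 1, 64, …] (period length 6).
Convergents:
  p_0/q_0 = 32/1
  p_1/q_1 = 33/1
  p_2/q_2 = 527/16
  p_3/q_3 = 1087/33
  p_4/q_4 = 16832/511
  p_5/q_5 = 17919/544
  p_6/q_6 = 1163648/35327
q_5 = 544 ≤ 894 < 35327 = q_6, so the answer is 17919/544.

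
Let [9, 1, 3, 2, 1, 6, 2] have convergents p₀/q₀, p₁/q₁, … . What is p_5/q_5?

850/87

Using pₖ = aₖpₖ₋₁ + pₖ₋₂, qₖ = aₖqₖ₋₁ + qₖ₋₂ (with p₋₁=1, p₋₂=0, q₋₁=0, q₋₂=1):
  k=0: a=9, p=9, q=1
  k=1: a=1, p=10, q=1
  k=2: a=3, p=39, q=4
  k=3: a=2, p=88, q=9
  k=4: a=1, p=127, q=13
  k=5: a=6, p=850, q=87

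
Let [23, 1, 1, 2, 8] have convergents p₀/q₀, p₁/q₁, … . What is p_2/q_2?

Using pₖ = aₖpₖ₋₁ + pₖ₋₂, qₖ = aₖqₖ₋₁ + qₖ₋₂ (with p₋₁=1, p₋₂=0, q₋₁=0, q₋₂=1):
  k=0: a=23, p=23, q=1
  k=1: a=1, p=24, q=1
  k=2: a=1, p=47, q=2

47/2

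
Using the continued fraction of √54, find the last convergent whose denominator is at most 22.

√54 = [7; 2, 1, 6, 1, 2, 14, …] (period length 6).
Convergents:
  p_0/q_0 = 7/1
  p_1/q_1 = 15/2
  p_2/q_2 = 22/3
  p_3/q_3 = 147/20
  p_4/q_4 = 169/23
q_3 = 20 ≤ 22 < 23 = q_4, so the answer is 147/20.

147/20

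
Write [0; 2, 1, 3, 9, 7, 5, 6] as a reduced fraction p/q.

8375/23087

Using pₖ = aₖpₖ₋₁ + pₖ₋₂ and qₖ = aₖqₖ₋₁ + qₖ₋₂:
  k=0: a=0, p=0, q=1
  k=1: a=2, p=1, q=2
  k=2: a=1, p=1, q=3
  k=3: a=3, p=4, q=11
  k=4: a=9, p=37, q=102
  k=5: a=7, p=263, q=725
  k=6: a=5, p=1352, q=3727
  k=7: a=6, p=8375, q=23087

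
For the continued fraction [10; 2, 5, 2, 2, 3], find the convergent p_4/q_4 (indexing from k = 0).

617/59

Using pₖ = aₖpₖ₋₁ + pₖ₋₂, qₖ = aₖqₖ₋₁ + qₖ₋₂ (with p₋₁=1, p₋₂=0, q₋₁=0, q₋₂=1):
  k=0: a=10, p=10, q=1
  k=1: a=2, p=21, q=2
  k=2: a=5, p=115, q=11
  k=3: a=2, p=251, q=24
  k=4: a=2, p=617, q=59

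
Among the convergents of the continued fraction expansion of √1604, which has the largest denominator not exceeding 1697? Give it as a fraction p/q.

64120/1601

√1604 = [40; 20, 80, …] (period length 2).
Convergents:
  p_0/q_0 = 40/1
  p_1/q_1 = 801/20
  p_2/q_2 = 64120/1601
  p_3/q_3 = 1283201/32040
q_2 = 1601 ≤ 1697 < 32040 = q_3, so the answer is 64120/1601.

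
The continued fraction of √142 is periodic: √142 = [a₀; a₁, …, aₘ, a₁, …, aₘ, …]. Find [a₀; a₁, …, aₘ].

a₀ = ⌊√142⌋ = 11.

[11; 1, 10, 1, 22]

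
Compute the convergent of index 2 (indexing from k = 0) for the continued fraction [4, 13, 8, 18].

428/105

Using pₖ = aₖpₖ₋₁ + pₖ₋₂, qₖ = aₖqₖ₋₁ + qₖ₋₂ (with p₋₁=1, p₋₂=0, q₋₁=0, q₋₂=1):
  k=0: a=4, p=4, q=1
  k=1: a=13, p=53, q=13
  k=2: a=8, p=428, q=105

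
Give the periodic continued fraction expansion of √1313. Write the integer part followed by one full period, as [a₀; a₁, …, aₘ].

a₀ = ⌊√1313⌋ = 36.
With m₀=0, d₀=1 and mₖ₊₁ = dₖaₖ − mₖ, dₖ₊₁ = (n − mₖ₊₁²)/dₖ, aₖ₊₁ = ⌊(a₀+mₖ₊₁)/dₖ₊₁⌋:
  k=1: m=36, d=17, a=4
  k=2: m=32, d=17, a=4
  k=3: m=36, d=1, a=72
d=1 and a=2a₀=72 at k=3, so the next step gives (m, d) = (36, 17) again — its k=1 value — and the period has length 3.

[36; 4, 4, 72]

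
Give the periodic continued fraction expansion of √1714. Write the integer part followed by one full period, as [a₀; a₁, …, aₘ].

a₀ = ⌊√1714⌋ = 41.
With m₀=0, d₀=1 and mₖ₊₁ = dₖaₖ − mₖ, dₖ₊₁ = (n − mₖ₊₁²)/dₖ, aₖ₊₁ = ⌊(a₀+mₖ₊₁)/dₖ₊₁⌋:
  k=1: m=41, d=33, a=2
  k=2: m=25, d=33, a=2
  k=3: m=41, d=1, a=82
d=1 and a=2a₀=82 at k=3, so the next step gives (m, d) = (41, 33) again — its k=1 value — and the period has length 3.

[41; 2, 2, 82]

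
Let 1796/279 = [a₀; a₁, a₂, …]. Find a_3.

1796 = 6·279 + 122   →  a_0 = 6
279 = 2·122 + 35   →  a_1 = 2
122 = 3·35 + 17   →  a_2 = 3
35 = 2·17 + 1   →  a_3 = 2

2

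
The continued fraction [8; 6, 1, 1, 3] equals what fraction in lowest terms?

Using pₖ = aₖpₖ₋₁ + pₖ₋₂ and qₖ = aₖqₖ₋₁ + qₖ₋₂:
  k=0: a=8, p=8, q=1
  k=1: a=6, p=49, q=6
  k=2: a=1, p=57, q=7
  k=3: a=1, p=106, q=13
  k=4: a=3, p=375, q=46

375/46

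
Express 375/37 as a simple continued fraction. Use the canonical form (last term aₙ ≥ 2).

[10; 7, 2, 2]

375 = 10×37 + 5
37 = 7×5 + 2
5 = 2×2 + 1
2 = 2×1 + 0  (stop)
So 375/37 = [10; 7, 2, 2].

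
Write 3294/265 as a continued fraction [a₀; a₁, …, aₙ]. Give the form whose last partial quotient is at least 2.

3294 = 12×265 + 114
265 = 2×114 + 37
114 = 3×37 + 3
37 = 12×3 + 1
3 = 3×1 + 0  (stop)
So 3294/265 = [12; 2, 3, 12, 3].

[12; 2, 3, 12, 3]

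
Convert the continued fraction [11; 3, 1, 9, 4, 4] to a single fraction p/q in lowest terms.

7643/679

Using pₖ = aₖpₖ₋₁ + pₖ₋₂ and qₖ = aₖqₖ₋₁ + qₖ₋₂:
  k=0: a=11, p=11, q=1
  k=1: a=3, p=34, q=3
  k=2: a=1, p=45, q=4
  k=3: a=9, p=439, q=39
  k=4: a=4, p=1801, q=160
  k=5: a=4, p=7643, q=679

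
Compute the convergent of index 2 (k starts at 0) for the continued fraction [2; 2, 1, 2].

7/3

Using pₖ = aₖpₖ₋₁ + pₖ₋₂, qₖ = aₖqₖ₋₁ + qₖ₋₂ (with p₋₁=1, p₋₂=0, q₋₁=0, q₋₂=1):
  k=0: a=2, p=2, q=1
  k=1: a=2, p=5, q=2
  k=2: a=1, p=7, q=3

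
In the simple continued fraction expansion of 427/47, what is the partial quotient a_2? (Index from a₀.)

1

427 = 9·47 + 4   →  a_0 = 9
47 = 11·4 + 3   →  a_1 = 11
4 = 1·3 + 1   →  a_2 = 1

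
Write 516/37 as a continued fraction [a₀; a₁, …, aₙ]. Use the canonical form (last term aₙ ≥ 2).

516 = 13*37 + 35
37 = 1*35 + 2
35 = 17*2 + 1
2 = 2*1 + 0  (stop)
So 516/37 = [13; 1, 17, 2].

[13; 1, 17, 2]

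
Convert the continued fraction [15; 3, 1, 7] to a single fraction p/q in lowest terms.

Fold from the inside: start with 7/1.
  1 + 1/7 = 8/7
  3 + 7/8 = 31/8
  15 + 8/31 = 473/31

473/31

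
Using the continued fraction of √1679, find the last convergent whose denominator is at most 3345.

√1679 = [40; 1, 39, 1, 80, …] (period length 4).
Convergents:
  p_0/q_0 = 40/1
  p_1/q_1 = 41/1
  p_2/q_2 = 1639/40
  p_3/q_3 = 1680/41
  p_4/q_4 = 136039/3320
  p_5/q_5 = 137719/3361
q_4 = 3320 ≤ 3345 < 3361 = q_5, so the answer is 136039/3320.

136039/3320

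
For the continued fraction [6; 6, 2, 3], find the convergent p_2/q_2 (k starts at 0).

Using pₖ = aₖpₖ₋₁ + pₖ₋₂, qₖ = aₖqₖ₋₁ + qₖ₋₂ (with p₋₁=1, p₋₂=0, q₋₁=0, q₋₂=1):
  k=0: a=6, p=6, q=1
  k=1: a=6, p=37, q=6
  k=2: a=2, p=80, q=13

80/13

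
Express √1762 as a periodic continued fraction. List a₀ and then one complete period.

a₀ = ⌊√1762⌋ = 41.

[41; 1, 40, 1, 82]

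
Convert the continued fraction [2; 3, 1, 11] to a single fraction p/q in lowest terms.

Fold from the inside: start with 11/1.
  1 + 1/11 = 12/11
  3 + 11/12 = 47/12
  2 + 12/47 = 106/47

106/47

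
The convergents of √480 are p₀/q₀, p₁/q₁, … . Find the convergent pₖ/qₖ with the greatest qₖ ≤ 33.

√480 = [21; 1, 9, 1, 42, …] (period length 4).
Convergents:
  p_0/q_0 = 21/1
  p_1/q_1 = 22/1
  p_2/q_2 = 219/10
  p_3/q_3 = 241/11
  p_4/q_4 = 10341/472
q_3 = 11 ≤ 33 < 472 = q_4, so the answer is 241/11.

241/11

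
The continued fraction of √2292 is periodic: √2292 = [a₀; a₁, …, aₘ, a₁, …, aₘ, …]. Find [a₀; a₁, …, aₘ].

a₀ = ⌊√2292⌋ = 47.
With m₀=0, d₀=1 and mₖ₊₁ = dₖaₖ − mₖ, dₖ₊₁ = (n − mₖ₊₁²)/dₖ, aₖ₊₁ = ⌊(a₀+mₖ₊₁)/dₖ₊₁⌋:
  k=1: m=47, d=83, a=1
  k=2: m=36, d=12, a=6
  k=3: m=36, d=83, a=1
  k=4: m=47, d=1, a=94
d=1 and a=2a₀=94 at k=4, so the next step gives (m, d) = (47, 83) again — its k=1 value — and the period has length 4.

[47; 1, 6, 1, 94]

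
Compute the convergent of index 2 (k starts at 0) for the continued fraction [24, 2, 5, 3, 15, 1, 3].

269/11

Using pₖ = aₖpₖ₋₁ + pₖ₋₂, qₖ = aₖqₖ₋₁ + qₖ₋₂ (with p₋₁=1, p₋₂=0, q₋₁=0, q₋₂=1):
  k=0: a=24, p=24, q=1
  k=1: a=2, p=49, q=2
  k=2: a=5, p=269, q=11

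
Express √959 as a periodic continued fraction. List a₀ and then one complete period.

a₀ = ⌊√959⌋ = 30.
With m₀=0, d₀=1 and mₖ₊₁ = dₖaₖ − mₖ, dₖ₊₁ = (n − mₖ₊₁²)/dₖ, aₖ₊₁ = ⌊(a₀+mₖ₊₁)/dₖ₊₁⌋:
  k=1: m=30, d=59, a=1
  k=2: m=29, d=2, a=29
  k=3: m=29, d=59, a=1
  k=4: m=30, d=1, a=60
d=1 and a=2a₀=60 at k=4, so the next step gives (m, d) = (30, 59) again — its k=1 value — and the period has length 4.

[30; 1, 29, 1, 60]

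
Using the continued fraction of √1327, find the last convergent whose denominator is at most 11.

255/7

√1327 = [36; 2, 2, 1, 35, 1, 2, 2, 72, …] (period length 8).
Convergents:
  p_0/q_0 = 36/1
  p_1/q_1 = 73/2
  p_2/q_2 = 182/5
  p_3/q_3 = 255/7
  p_4/q_4 = 9107/250
q_3 = 7 ≤ 11 < 250 = q_4, so the answer is 255/7.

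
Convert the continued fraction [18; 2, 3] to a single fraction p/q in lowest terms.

129/7

Using pₖ = aₖpₖ₋₁ + pₖ₋₂ and qₖ = aₖqₖ₋₁ + qₖ₋₂:
  k=0: a=18, p=18, q=1
  k=1: a=2, p=37, q=2
  k=2: a=3, p=129, q=7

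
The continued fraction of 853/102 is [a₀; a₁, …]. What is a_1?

853 = 8·102 + 37   →  a_0 = 8
102 = 2·37 + 28   →  a_1 = 2

2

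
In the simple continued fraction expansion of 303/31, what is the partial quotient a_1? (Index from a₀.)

303 = 9·31 + 24   →  a_0 = 9
31 = 1·24 + 7   →  a_1 = 1

1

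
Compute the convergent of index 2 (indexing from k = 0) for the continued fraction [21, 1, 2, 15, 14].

65/3

Using pₖ = aₖpₖ₋₁ + pₖ₋₂, qₖ = aₖqₖ₋₁ + qₖ₋₂ (with p₋₁=1, p₋₂=0, q₋₁=0, q₋₂=1):
  k=0: a=21, p=21, q=1
  k=1: a=1, p=22, q=1
  k=2: a=2, p=65, q=3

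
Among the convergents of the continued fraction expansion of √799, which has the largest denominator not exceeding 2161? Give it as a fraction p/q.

23857/844

√799 = [28; 3, 1, 3, 56, …] (period length 4).
Convergents:
  p_0/q_0 = 28/1
  p_1/q_1 = 85/3
  p_2/q_2 = 113/4
  p_3/q_3 = 424/15
  p_4/q_4 = 23857/844
  p_5/q_5 = 71995/2547
q_4 = 844 ≤ 2161 < 2547 = q_5, so the answer is 23857/844.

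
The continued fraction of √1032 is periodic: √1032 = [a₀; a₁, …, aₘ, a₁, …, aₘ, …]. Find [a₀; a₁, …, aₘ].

[32; 8, 64]

a₀ = ⌊√1032⌋ = 32.
With m₀=0, d₀=1 and mₖ₊₁ = dₖaₖ − mₖ, dₖ₊₁ = (n − mₖ₊₁²)/dₖ, aₖ₊₁ = ⌊(a₀+mₖ₊₁)/dₖ₊₁⌋:
  k=1: m=32, d=8, a=8
  k=2: m=32, d=1, a=64
d=1 and a=2a₀=64 at k=2, so the next step gives (m, d) = (32, 8) again — its k=1 value — and the period has length 2.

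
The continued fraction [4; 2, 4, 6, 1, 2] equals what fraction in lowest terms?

Fold from the inside: start with 2/1.
  1 + 1/2 = 3/2
  6 + 2/3 = 20/3
  4 + 3/20 = 83/20
  2 + 20/83 = 186/83
  4 + 83/186 = 827/186

827/186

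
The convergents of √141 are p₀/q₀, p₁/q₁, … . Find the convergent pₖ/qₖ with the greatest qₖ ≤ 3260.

18049/1520

√141 = [11; 1, 6, 1, 22, …] (period length 4).
Convergents:
  p_0/q_0 = 11/1
  p_1/q_1 = 12/1
  p_2/q_2 = 83/7
  p_3/q_3 = 95/8
  p_4/q_4 = 2173/183
  p_5/q_5 = 2268/191
  p_6/q_6 = 15781/1329
  p_7/q_7 = 18049/1520
  p_8/q_8 = 412859/34769
q_7 = 1520 ≤ 3260 < 34769 = q_8, so the answer is 18049/1520.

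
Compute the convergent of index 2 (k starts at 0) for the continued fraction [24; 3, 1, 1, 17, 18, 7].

97/4

Using pₖ = aₖpₖ₋₁ + pₖ₋₂, qₖ = aₖqₖ₋₁ + qₖ₋₂ (with p₋₁=1, p₋₂=0, q₋₁=0, q₋₂=1):
  k=0: a=24, p=24, q=1
  k=1: a=3, p=73, q=3
  k=2: a=1, p=97, q=4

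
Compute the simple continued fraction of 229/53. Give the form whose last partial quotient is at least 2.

229 = 4*53 + 17
53 = 3*17 + 2
17 = 8*2 + 1
2 = 2*1 + 0  (stop)
So 229/53 = [4; 3, 8, 2].

[4; 3, 8, 2]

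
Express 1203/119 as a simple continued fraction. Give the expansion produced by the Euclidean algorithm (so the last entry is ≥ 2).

1203 = 10*119 + 13
119 = 9*13 + 2
13 = 6*2 + 1
2 = 2*1 + 0  (stop)
So 1203/119 = [10; 9, 6, 2].

[10; 9, 6, 2]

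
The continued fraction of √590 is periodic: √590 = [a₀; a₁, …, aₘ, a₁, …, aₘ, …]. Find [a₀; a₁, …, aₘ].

a₀ = ⌊√590⌋ = 24.
With m₀=0, d₀=1 and mₖ₊₁ = dₖaₖ − mₖ, dₖ₊₁ = (n − mₖ₊₁²)/dₖ, aₖ₊₁ = ⌊(a₀+mₖ₊₁)/dₖ₊₁⌋:
  k=1: m=24, d=14, a=3
  k=2: m=18, d=19, a=2
  k=3: m=20, d=10, a=4
  k=4: m=20, d=19, a=2
  k=5: m=18, d=14, a=3
  k=6: m=24, d=1, a=48
d=1 and a=2a₀=48 at k=6, so the next step gives (m, d) = (24, 14) again — its k=1 value — and the period has length 6.

[24; 3, 2, 4, 2, 3, 48]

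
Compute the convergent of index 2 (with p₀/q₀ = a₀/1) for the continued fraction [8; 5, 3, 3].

131/16

Using pₖ = aₖpₖ₋₁ + pₖ₋₂, qₖ = aₖqₖ₋₁ + qₖ₋₂ (with p₋₁=1, p₋₂=0, q₋₁=0, q₋₂=1):
  k=0: a=8, p=8, q=1
  k=1: a=5, p=41, q=5
  k=2: a=3, p=131, q=16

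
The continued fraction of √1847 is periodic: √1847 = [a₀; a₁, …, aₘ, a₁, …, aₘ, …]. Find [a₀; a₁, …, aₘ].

a₀ = ⌊√1847⌋ = 42.
With m₀=0, d₀=1 and mₖ₊₁ = dₖaₖ − mₖ, dₖ₊₁ = (n − mₖ₊₁²)/dₖ, aₖ₊₁ = ⌊(a₀+mₖ₊₁)/dₖ₊₁⌋:
  k=1: m=42, d=83, a=1
  k=2: m=41, d=2, a=41
  k=3: m=41, d=83, a=1
  k=4: m=42, d=1, a=84
d=1 and a=2a₀=84 at k=4, so the next step gives (m, d) = (42, 83) again — its k=1 value — and the period has length 4.

[42; 1, 41, 1, 84]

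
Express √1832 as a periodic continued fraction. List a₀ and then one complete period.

a₀ = ⌊√1832⌋ = 42.
With m₀=0, d₀=1 and mₖ₊₁ = dₖaₖ − mₖ, dₖ₊₁ = (n − mₖ₊₁²)/dₖ, aₖ₊₁ = ⌊(a₀+mₖ₊₁)/dₖ₊₁⌋:
  k=1: m=42, d=68, a=1
  k=2: m=26, d=17, a=4
  k=3: m=42, d=4, a=21
  k=4: m=42, d=17, a=4
  k=5: m=26, d=68, a=1
  k=6: m=42, d=1, a=84
d=1 and a=2a₀=84 at k=6, so the next step gives (m, d) = (42, 68) again — its k=1 value — and the period has length 6.

[42; 1, 4, 21, 4, 1, 84]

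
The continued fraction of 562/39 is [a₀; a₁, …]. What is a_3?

3

562 = 14·39 + 16   →  a_0 = 14
39 = 2·16 + 7   →  a_1 = 2
16 = 2·7 + 2   →  a_2 = 2
7 = 3·2 + 1   →  a_3 = 3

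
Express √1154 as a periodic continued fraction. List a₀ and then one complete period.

a₀ = ⌊√1154⌋ = 33.
With m₀=0, d₀=1 and mₖ₊₁ = dₖaₖ − mₖ, dₖ₊₁ = (n − mₖ₊₁²)/dₖ, aₖ₊₁ = ⌊(a₀+mₖ₊₁)/dₖ₊₁⌋:
  k=1: m=33, d=65, a=1
  k=2: m=32, d=2, a=32
  k=3: m=32, d=65, a=1
  k=4: m=33, d=1, a=66
d=1 and a=2a₀=66 at k=4, so the next step gives (m, d) = (33, 65) again — its k=1 value — and the period has length 4.

[33; 1, 32, 1, 66]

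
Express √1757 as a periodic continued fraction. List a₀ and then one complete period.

a₀ = ⌊√1757⌋ = 41.
With m₀=0, d₀=1 and mₖ₊₁ = dₖaₖ − mₖ, dₖ₊₁ = (n − mₖ₊₁²)/dₖ, aₖ₊₁ = ⌊(a₀+mₖ₊₁)/dₖ₊₁⌋:
  k=1: m=41, d=76, a=1
  k=2: m=35, d=7, a=10
  k=3: m=35, d=76, a=1
  k=4: m=41, d=1, a=82
d=1 and a=2a₀=82 at k=4, so the next step gives (m, d) = (41, 76) again — its k=1 value — and the period has length 4.

[41; 1, 10, 1, 82]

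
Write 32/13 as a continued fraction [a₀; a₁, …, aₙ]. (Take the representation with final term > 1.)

32 = 2·13 + 6
13 = 2·6 + 1
6 = 6·1 + 0  (stop)
So 32/13 = [2; 2, 6].

[2; 2, 6]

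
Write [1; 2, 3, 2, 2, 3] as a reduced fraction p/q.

191/133

Using pₖ = aₖpₖ₋₁ + pₖ₋₂ and qₖ = aₖqₖ₋₁ + qₖ₋₂:
  k=0: a=1, p=1, q=1
  k=1: a=2, p=3, q=2
  k=2: a=3, p=10, q=7
  k=3: a=2, p=23, q=16
  k=4: a=2, p=56, q=39
  k=5: a=3, p=191, q=133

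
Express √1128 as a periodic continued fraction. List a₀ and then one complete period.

a₀ = ⌊√1128⌋ = 33.
With m₀=0, d₀=1 and mₖ₊₁ = dₖaₖ − mₖ, dₖ₊₁ = (n − mₖ₊₁²)/dₖ, aₖ₊₁ = ⌊(a₀+mₖ₊₁)/dₖ₊₁⌋:
  k=1: m=33, d=39, a=1
  k=2: m=6, d=28, a=1
  k=3: m=22, d=23, a=2
  k=4: m=24, d=24, a=2
  k=5: m=24, d=23, a=2
  k=6: m=22, d=28, a=1
  k=7: m=6, d=39, a=1
  k=8: m=33, d=1, a=66
d=1 and a=2a₀=66 at k=8, so the next step gives (m, d) = (33, 39) again — its k=1 value — and the period has length 8.

[33; 1, 1, 2, 2, 2, 1, 1, 66]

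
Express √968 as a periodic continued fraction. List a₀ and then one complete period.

a₀ = ⌊√968⌋ = 31.
With m₀=0, d₀=1 and mₖ₊₁ = dₖaₖ − mₖ, dₖ₊₁ = (n − mₖ₊₁²)/dₖ, aₖ₊₁ = ⌊(a₀+mₖ₊₁)/dₖ₊₁⌋:
  k=1: m=31, d=7, a=8
  k=2: m=25, d=49, a=1
  k=3: m=24, d=8, a=6
  k=4: m=24, d=49, a=1
  k=5: m=25, d=7, a=8
  k=6: m=31, d=1, a=62
d=1 and a=2a₀=62 at k=6, so the next step gives (m, d) = (31, 7) again — its k=1 value — and the period has length 6.

[31; 8, 1, 6, 1, 8, 62]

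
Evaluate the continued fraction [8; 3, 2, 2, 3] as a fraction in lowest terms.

481/58

Using pₖ = aₖpₖ₋₁ + pₖ₋₂ and qₖ = aₖqₖ₋₁ + qₖ₋₂:
  k=0: a=8, p=8, q=1
  k=1: a=3, p=25, q=3
  k=2: a=2, p=58, q=7
  k=3: a=2, p=141, q=17
  k=4: a=3, p=481, q=58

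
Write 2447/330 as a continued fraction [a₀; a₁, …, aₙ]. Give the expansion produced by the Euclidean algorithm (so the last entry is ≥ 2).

2447 = 7×330 + 137
330 = 2×137 + 56
137 = 2×56 + 25
56 = 2×25 + 6
25 = 4×6 + 1
6 = 6×1 + 0  (stop)
So 2447/330 = [7; 2, 2, 2, 4, 6].

[7; 2, 2, 2, 4, 6]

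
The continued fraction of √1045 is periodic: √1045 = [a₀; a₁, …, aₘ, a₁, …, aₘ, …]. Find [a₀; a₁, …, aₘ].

a₀ = ⌊√1045⌋ = 32.
With m₀=0, d₀=1 and mₖ₊₁ = dₖaₖ − mₖ, dₖ₊₁ = (n − mₖ₊₁²)/dₖ, aₖ₊₁ = ⌊(a₀+mₖ₊₁)/dₖ₊₁⌋:
  k=1: m=32, d=21, a=3
  k=2: m=31, d=4, a=15
  k=3: m=29, d=51, a=1
  k=4: m=22, d=11, a=4
  k=5: m=22, d=51, a=1
  k=6: m=29, d=4, a=15
  k=7: m=31, d=21, a=3
  k=8: m=32, d=1, a=64
d=1 and a=2a₀=64 at k=8, so the next step gives (m, d) = (32, 21) again — its k=1 value — and the period has length 8.

[32; 3, 15, 1, 4, 1, 15, 3, 64]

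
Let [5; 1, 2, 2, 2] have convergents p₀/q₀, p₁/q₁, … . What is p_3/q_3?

40/7

Using pₖ = aₖpₖ₋₁ + pₖ₋₂, qₖ = aₖqₖ₋₁ + qₖ₋₂ (with p₋₁=1, p₋₂=0, q₋₁=0, q₋₂=1):
  k=0: a=5, p=5, q=1
  k=1: a=1, p=6, q=1
  k=2: a=2, p=17, q=3
  k=3: a=2, p=40, q=7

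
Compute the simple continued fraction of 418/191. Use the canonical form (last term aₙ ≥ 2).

418 = 2×191 + 36
191 = 5×36 + 11
36 = 3×11 + 3
11 = 3×3 + 2
3 = 1×2 + 1
2 = 2×1 + 0  (stop)
So 418/191 = [2; 5, 3, 3, 1, 2].

[2; 5, 3, 3, 1, 2]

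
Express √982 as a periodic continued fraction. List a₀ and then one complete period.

a₀ = ⌊√982⌋ = 31.
With m₀=0, d₀=1 and mₖ₊₁ = dₖaₖ − mₖ, dₖ₊₁ = (n − mₖ₊₁²)/dₖ, aₖ₊₁ = ⌊(a₀+mₖ₊₁)/dₖ₊₁⌋:
  k=1: m=31, d=21, a=2
  k=2: m=11, d=41, a=1
  k=3: m=30, d=2, a=30
  k=4: m=30, d=41, a=1
  k=5: m=11, d=21, a=2
  k=6: m=31, d=1, a=62
d=1 and a=2a₀=62 at k=6, so the next step gives (m, d) = (31, 21) again — its k=1 value — and the period has length 6.

[31; 2, 1, 30, 1, 2, 62]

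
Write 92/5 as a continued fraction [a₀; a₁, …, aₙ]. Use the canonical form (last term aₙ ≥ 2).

[18; 2, 2]

92 = 18*5 + 2
5 = 2*2 + 1
2 = 2*1 + 0  (stop)
So 92/5 = [18; 2, 2].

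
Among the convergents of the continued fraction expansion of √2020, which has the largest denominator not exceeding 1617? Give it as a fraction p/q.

√2020 = [44; 1, 16, 1, 88, …] (period length 4).
Convergents:
  p_0/q_0 = 44/1
  p_1/q_1 = 45/1
  p_2/q_2 = 764/17
  p_3/q_3 = 809/18
  p_4/q_4 = 71956/1601
  p_5/q_5 = 72765/1619
q_4 = 1601 ≤ 1617 < 1619 = q_5, so the answer is 71956/1601.

71956/1601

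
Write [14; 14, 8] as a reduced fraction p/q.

Fold from the inside: start with 8/1.
  14 + 1/8 = 113/8
  14 + 8/113 = 1590/113

1590/113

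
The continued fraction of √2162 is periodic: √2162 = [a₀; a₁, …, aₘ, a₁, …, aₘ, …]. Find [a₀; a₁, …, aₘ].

a₀ = ⌊√2162⌋ = 46.
With m₀=0, d₀=1 and mₖ₊₁ = dₖaₖ − mₖ, dₖ₊₁ = (n − mₖ₊₁²)/dₖ, aₖ₊₁ = ⌊(a₀+mₖ₊₁)/dₖ₊₁⌋:
  k=1: m=46, d=46, a=2
  k=2: m=46, d=1, a=92
d=1 and a=2a₀=92 at k=2, so the next step gives (m, d) = (46, 46) again — its k=1 value — and the period has length 2.

[46; 2, 92]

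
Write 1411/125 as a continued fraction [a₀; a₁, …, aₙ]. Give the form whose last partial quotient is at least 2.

1411 = 11×125 + 36
125 = 3×36 + 17
36 = 2×17 + 2
17 = 8×2 + 1
2 = 2×1 + 0  (stop)
So 1411/125 = [11; 3, 2, 8, 2].

[11; 3, 2, 8, 2]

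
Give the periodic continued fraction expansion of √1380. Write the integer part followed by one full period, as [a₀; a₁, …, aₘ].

[37; 6, 1, 2, 1, 6, 74]

a₀ = ⌊√1380⌋ = 37.
With m₀=0, d₀=1 and mₖ₊₁ = dₖaₖ − mₖ, dₖ₊₁ = (n − mₖ₊₁²)/dₖ, aₖ₊₁ = ⌊(a₀+mₖ₊₁)/dₖ₊₁⌋:
  k=1: m=37, d=11, a=6
  k=2: m=29, d=49, a=1
  k=3: m=20, d=20, a=2
  k=4: m=20, d=49, a=1
  k=5: m=29, d=11, a=6
  k=6: m=37, d=1, a=74
d=1 and a=2a₀=74 at k=6, so the next step gives (m, d) = (37, 11) again — its k=1 value — and the period has length 6.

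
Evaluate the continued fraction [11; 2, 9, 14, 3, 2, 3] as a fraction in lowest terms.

Using pₖ = aₖpₖ₋₁ + pₖ₋₂ and qₖ = aₖqₖ₋₁ + qₖ₋₂:
  k=0: a=11, p=11, q=1
  k=1: a=2, p=23, q=2
  k=2: a=9, p=218, q=19
  k=3: a=14, p=3075, q=268
  k=4: a=3, p=9443, q=823
  k=5: a=2, p=21961, q=1914
  k=6: a=3, p=75326, q=6565

75326/6565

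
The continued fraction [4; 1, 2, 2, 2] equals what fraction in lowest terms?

80/17

Using pₖ = aₖpₖ₋₁ + pₖ₋₂ and qₖ = aₖqₖ₋₁ + qₖ₋₂:
  k=0: a=4, p=4, q=1
  k=1: a=1, p=5, q=1
  k=2: a=2, p=14, q=3
  k=3: a=2, p=33, q=7
  k=4: a=2, p=80, q=17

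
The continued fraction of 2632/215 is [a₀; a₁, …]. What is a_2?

7

2632 = 12·215 + 52   →  a_0 = 12
215 = 4·52 + 7   →  a_1 = 4
52 = 7·7 + 3   →  a_2 = 7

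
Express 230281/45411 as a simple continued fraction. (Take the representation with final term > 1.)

[5; 14, 13, 16, 2, 7]

230281 = 5*45411 + 3226
45411 = 14*3226 + 247
3226 = 13*247 + 15
247 = 16*15 + 7
15 = 2*7 + 1
7 = 7*1 + 0  (stop)
So 230281/45411 = [5; 14, 13, 16, 2, 7].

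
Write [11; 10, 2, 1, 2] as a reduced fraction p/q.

921/83

Fold from the inside: start with 2/1.
  1 + 1/2 = 3/2
  2 + 2/3 = 8/3
  10 + 3/8 = 83/8
  11 + 8/83 = 921/83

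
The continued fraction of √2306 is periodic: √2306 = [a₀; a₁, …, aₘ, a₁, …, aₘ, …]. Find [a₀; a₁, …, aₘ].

a₀ = ⌊√2306⌋ = 48.
With m₀=0, d₀=1 and mₖ₊₁ = dₖaₖ − mₖ, dₖ₊₁ = (n − mₖ₊₁²)/dₖ, aₖ₊₁ = ⌊(a₀+mₖ₊₁)/dₖ₊₁⌋:
  k=1: m=48, d=2, a=48
  k=2: m=48, d=1, a=96
d=1 and a=2a₀=96 at k=2, so the next step gives (m, d) = (48, 2) again — its k=1 value — and the period has length 2.

[48; 48, 96]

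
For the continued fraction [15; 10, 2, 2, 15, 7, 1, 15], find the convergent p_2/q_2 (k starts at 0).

Using pₖ = aₖpₖ₋₁ + pₖ₋₂, qₖ = aₖqₖ₋₁ + qₖ₋₂ (with p₋₁=1, p₋₂=0, q₋₁=0, q₋₂=1):
  k=0: a=15, p=15, q=1
  k=1: a=10, p=151, q=10
  k=2: a=2, p=317, q=21

317/21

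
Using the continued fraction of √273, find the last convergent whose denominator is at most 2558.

24371/1475

√273 = [16; 1, 1, 10, 1, 1, 32, …] (period length 6).
Convergents:
  p_0/q_0 = 16/1
  p_1/q_1 = 17/1
  p_2/q_2 = 33/2
  p_3/q_3 = 347/21
  p_4/q_4 = 380/23
  p_5/q_5 = 727/44
  p_6/q_6 = 23644/1431
  p_7/q_7 = 24371/1475
  p_8/q_8 = 48015/2906
q_7 = 1475 ≤ 2558 < 2906 = q_8, so the answer is 24371/1475.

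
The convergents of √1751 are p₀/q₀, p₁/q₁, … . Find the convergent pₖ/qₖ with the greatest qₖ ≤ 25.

√1751 = [41; 1, 5, 2, 4, 2, 5, 1, 82, …] (period length 8).
Convergents:
  p_0/q_0 = 41/1
  p_1/q_1 = 42/1
  p_2/q_2 = 251/6
  p_3/q_3 = 544/13
  p_4/q_4 = 2427/58
q_3 = 13 ≤ 25 < 58 = q_4, so the answer is 544/13.

544/13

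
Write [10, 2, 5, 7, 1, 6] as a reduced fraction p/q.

6472/619

Fold from the inside: start with 6/1.
  1 + 1/6 = 7/6
  7 + 6/7 = 55/7
  5 + 7/55 = 282/55
  2 + 55/282 = 619/282
  10 + 282/619 = 6472/619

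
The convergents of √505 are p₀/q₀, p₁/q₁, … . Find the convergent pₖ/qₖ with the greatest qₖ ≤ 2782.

35978/1601

√505 = [22; 2, 8, 2, 44, …] (period length 4).
Convergents:
  p_0/q_0 = 22/1
  p_1/q_1 = 45/2
  p_2/q_2 = 382/17
  p_3/q_3 = 809/36
  p_4/q_4 = 35978/1601
  p_5/q_5 = 72765/3238
q_4 = 1601 ≤ 2782 < 3238 = q_5, so the answer is 35978/1601.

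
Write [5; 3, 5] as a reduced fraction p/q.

85/16

Fold from the inside: start with 5/1.
  3 + 1/5 = 16/5
  5 + 5/16 = 85/16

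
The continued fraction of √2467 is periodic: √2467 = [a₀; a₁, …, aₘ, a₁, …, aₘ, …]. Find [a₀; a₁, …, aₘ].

a₀ = ⌊√2467⌋ = 49.
With m₀=0, d₀=1 and mₖ₊₁ = dₖaₖ − mₖ, dₖ₊₁ = (n − mₖ₊₁²)/dₖ, aₖ₊₁ = ⌊(a₀+mₖ₊₁)/dₖ₊₁⌋:
  k=1: m=49, d=66, a=1
  k=2: m=17, d=33, a=2
  k=3: m=49, d=2, a=49
  k=4: m=49, d=33, a=2
  k=5: m=17, d=66, a=1
  k=6: m=49, d=1, a=98
d=1 and a=2a₀=98 at k=6, so the next step gives (m, d) = (49, 66) again — its k=1 value — and the period has length 6.

[49; 1, 2, 49, 2, 1, 98]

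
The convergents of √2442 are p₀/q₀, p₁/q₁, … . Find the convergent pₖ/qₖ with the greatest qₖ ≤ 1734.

58361/1181

√2442 = [49; 2, 2, 2, 98, …] (period length 4).
Convergents:
  p_0/q_0 = 49/1
  p_1/q_1 = 99/2
  p_2/q_2 = 247/5
  p_3/q_3 = 593/12
  p_4/q_4 = 58361/1181
  p_5/q_5 = 117315/2374
q_4 = 1181 ≤ 1734 < 2374 = q_5, so the answer is 58361/1181.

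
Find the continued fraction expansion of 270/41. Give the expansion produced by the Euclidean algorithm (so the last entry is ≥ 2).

270 = 6×41 + 24
41 = 1×24 + 17
24 = 1×17 + 7
17 = 2×7 + 3
7 = 2×3 + 1
3 = 3×1 + 0  (stop)
So 270/41 = [6; 1, 1, 2, 2, 3].

[6; 1, 1, 2, 2, 3]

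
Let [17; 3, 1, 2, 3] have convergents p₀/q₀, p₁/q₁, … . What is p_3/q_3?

Using pₖ = aₖpₖ₋₁ + pₖ₋₂, qₖ = aₖqₖ₋₁ + qₖ₋₂ (with p₋₁=1, p₋₂=0, q₋₁=0, q₋₂=1):
  k=0: a=17, p=17, q=1
  k=1: a=3, p=52, q=3
  k=2: a=1, p=69, q=4
  k=3: a=2, p=190, q=11

190/11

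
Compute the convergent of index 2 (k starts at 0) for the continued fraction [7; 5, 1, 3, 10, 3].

43/6

Using pₖ = aₖpₖ₋₁ + pₖ₋₂, qₖ = aₖqₖ₋₁ + qₖ₋₂ (with p₋₁=1, p₋₂=0, q₋₁=0, q₋₂=1):
  k=0: a=7, p=7, q=1
  k=1: a=5, p=36, q=5
  k=2: a=1, p=43, q=6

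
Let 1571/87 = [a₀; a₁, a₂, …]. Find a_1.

1571 = 18·87 + 5   →  a_0 = 18
87 = 17·5 + 2   →  a_1 = 17

17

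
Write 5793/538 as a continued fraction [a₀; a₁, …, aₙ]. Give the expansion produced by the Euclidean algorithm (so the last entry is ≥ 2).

5793 = 10*538 + 413
538 = 1*413 + 125
413 = 3*125 + 38
125 = 3*38 + 11
38 = 3*11 + 5
11 = 2*5 + 1
5 = 5*1 + 0  (stop)
So 5793/538 = [10; 1, 3, 3, 3, 2, 5].

[10; 1, 3, 3, 3, 2, 5]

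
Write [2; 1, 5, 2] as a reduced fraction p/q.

37/13

Using pₖ = aₖpₖ₋₁ + pₖ₋₂ and qₖ = aₖqₖ₋₁ + qₖ₋₂:
  k=0: a=2, p=2, q=1
  k=1: a=1, p=3, q=1
  k=2: a=5, p=17, q=6
  k=3: a=2, p=37, q=13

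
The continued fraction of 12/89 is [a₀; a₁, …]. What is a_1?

7

12 = 0·89 + 12   →  a_0 = 0
89 = 7·12 + 5   →  a_1 = 7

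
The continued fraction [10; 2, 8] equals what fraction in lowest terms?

Fold from the inside: start with 8/1.
  2 + 1/8 = 17/8
  10 + 8/17 = 178/17

178/17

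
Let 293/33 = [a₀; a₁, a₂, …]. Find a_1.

1

293 = 8·33 + 29   →  a_0 = 8
33 = 1·29 + 4   →  a_1 = 1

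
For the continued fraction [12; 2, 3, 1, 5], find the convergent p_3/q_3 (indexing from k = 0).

112/9

Using pₖ = aₖpₖ₋₁ + pₖ₋₂, qₖ = aₖqₖ₋₁ + qₖ₋₂ (with p₋₁=1, p₋₂=0, q₋₁=0, q₋₂=1):
  k=0: a=12, p=12, q=1
  k=1: a=2, p=25, q=2
  k=2: a=3, p=87, q=7
  k=3: a=1, p=112, q=9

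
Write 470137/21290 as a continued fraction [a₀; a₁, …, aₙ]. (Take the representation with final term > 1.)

[22; 12, 8, 1, 1, 8, 12]

470137 = 22·21290 + 1757
21290 = 12·1757 + 206
1757 = 8·206 + 109
206 = 1·109 + 97
109 = 1·97 + 12
97 = 8·12 + 1
12 = 12·1 + 0  (stop)
So 470137/21290 = [22; 12, 8, 1, 1, 8, 12].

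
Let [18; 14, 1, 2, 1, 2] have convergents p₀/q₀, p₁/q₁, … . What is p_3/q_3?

795/44

Using pₖ = aₖpₖ₋₁ + pₖ₋₂, qₖ = aₖqₖ₋₁ + qₖ₋₂ (with p₋₁=1, p₋₂=0, q₋₁=0, q₋₂=1):
  k=0: a=18, p=18, q=1
  k=1: a=14, p=253, q=14
  k=2: a=1, p=271, q=15
  k=3: a=2, p=795, q=44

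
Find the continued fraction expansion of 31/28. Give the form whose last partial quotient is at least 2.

31 = 1×28 + 3
28 = 9×3 + 1
3 = 3×1 + 0  (stop)
So 31/28 = [1; 9, 3].

[1; 9, 3]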